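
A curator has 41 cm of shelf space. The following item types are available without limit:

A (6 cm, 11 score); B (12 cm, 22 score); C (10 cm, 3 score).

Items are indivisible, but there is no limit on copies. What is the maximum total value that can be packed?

66 score

Best value-per-unit is A at 11/6, and filling with it alone uses length 6×6=36. No mix of the others beats 6×11 = 66.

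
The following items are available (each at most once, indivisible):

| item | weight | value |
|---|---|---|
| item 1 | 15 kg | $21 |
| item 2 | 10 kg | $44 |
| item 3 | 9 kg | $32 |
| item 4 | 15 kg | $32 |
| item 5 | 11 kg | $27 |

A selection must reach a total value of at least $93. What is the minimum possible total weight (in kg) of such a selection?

30

Subsets with value ≥ 93, sorted by total weight:
- item 2+item 3+item 5: weight 30, value 103
- item 2+item 3+item 4: weight 34, value 108
- item 1+item 2+item 3: weight 34, value 97
Minimum weight: 30 kg.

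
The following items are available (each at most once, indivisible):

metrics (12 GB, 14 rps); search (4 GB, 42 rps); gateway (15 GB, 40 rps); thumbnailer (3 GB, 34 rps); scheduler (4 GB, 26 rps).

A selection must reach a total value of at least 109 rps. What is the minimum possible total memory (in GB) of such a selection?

Subsets with value ≥ 109, sorted by total memory:
- search+gateway+thumbnailer: memory 22, value 116
- metrics+search+thumbnailer+scheduler: memory 23, value 116
- search+gateway+thumbnailer+scheduler: memory 26, value 142
Minimum memory: 22 GB.

22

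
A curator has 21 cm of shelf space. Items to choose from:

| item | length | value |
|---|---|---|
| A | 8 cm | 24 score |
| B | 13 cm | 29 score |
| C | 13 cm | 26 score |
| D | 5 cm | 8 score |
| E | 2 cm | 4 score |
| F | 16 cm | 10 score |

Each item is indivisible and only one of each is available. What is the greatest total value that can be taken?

Check high-value combinations within 21 cm:
- A+B: length 8+13=21, value 24+29=53
- A+C: length 8+13=21, value 24+26=50
- B+D+E: length 13+5+2=20, value 29+8+4=41
Best: 53 score.

53 score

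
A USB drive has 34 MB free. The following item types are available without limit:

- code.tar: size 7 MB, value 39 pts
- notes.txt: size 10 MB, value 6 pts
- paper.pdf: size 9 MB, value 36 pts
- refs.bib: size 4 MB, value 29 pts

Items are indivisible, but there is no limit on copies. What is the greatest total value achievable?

Best value-per-unit is refs.bib at 29/4, and filling with it alone uses size 8×4=32. No mix of the others beats 8×29 = 232.

232 pts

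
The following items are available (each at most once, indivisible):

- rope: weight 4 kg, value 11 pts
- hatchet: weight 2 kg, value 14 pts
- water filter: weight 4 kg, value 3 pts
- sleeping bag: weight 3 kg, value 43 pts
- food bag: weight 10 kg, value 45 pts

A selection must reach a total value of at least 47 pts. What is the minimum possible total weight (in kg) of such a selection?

5

Subsets with value ≥ 47, sorted by total weight:
- hatchet+sleeping bag: weight 5, value 57
- rope+sleeping bag: weight 7, value 54
Minimum weight: 5 kg.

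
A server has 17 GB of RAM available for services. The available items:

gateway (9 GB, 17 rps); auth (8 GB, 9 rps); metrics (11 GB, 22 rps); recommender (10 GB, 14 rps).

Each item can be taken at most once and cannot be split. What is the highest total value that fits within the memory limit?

Check high-value combinations within 17 GB:
- gateway+auth: memory 9+8=17, value 17+9=26
- metrics: memory 11, value 22
- gateway: memory 9, value 17
- recommender: memory 10, value 14
- auth: memory 8, value 9
Best: 26 rps.

26 rps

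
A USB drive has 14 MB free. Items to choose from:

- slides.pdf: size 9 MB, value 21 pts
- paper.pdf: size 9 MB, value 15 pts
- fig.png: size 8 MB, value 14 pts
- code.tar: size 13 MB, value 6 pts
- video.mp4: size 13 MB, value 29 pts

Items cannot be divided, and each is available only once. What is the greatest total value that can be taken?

Check high-value combinations within 14 MB:
- video.mp4: size 13, value 29
- slides.pdf: size 9, value 21
- paper.pdf: size 9, value 15
- fig.png: size 8, value 14
- code.tar: size 13, value 6
Best: 29 pts.

29 pts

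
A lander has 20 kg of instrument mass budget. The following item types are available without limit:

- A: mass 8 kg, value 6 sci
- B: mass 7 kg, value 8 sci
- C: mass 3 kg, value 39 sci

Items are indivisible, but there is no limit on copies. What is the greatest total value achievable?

Best value-per-unit is C at 39/3, and filling with it alone uses mass 6×3=18. No mix of the others beats 6×39 = 234.

234 sci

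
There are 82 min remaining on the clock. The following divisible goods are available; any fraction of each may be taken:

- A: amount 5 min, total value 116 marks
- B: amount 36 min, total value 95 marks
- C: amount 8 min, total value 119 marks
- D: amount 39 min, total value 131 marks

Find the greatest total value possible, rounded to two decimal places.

Take in order of value per unit:
- A (116/5 per unit): all 5 → value 116, running total 116.00
- C (119/8 per unit): all 8 → value 119, running total 235.00
- D (131/39 per unit): all 39 → value 131, running total 366.00
- B (95/36 per unit): 30 of 36 → value 30×95/36 = 79.1667, running total 445.17
Total 445.17.

445.17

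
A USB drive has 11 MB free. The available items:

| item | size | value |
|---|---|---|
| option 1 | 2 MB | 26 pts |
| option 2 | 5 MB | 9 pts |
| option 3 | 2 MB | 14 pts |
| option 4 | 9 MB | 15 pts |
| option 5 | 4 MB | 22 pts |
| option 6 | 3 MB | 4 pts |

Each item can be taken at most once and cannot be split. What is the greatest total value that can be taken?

This is a 0/1 knapsack; check combinations near the capacity.
- option 1+option 3+option 5+option 6: size 2+2+4+3=11, value 26+14+22+4=66
- option 1+option 3+option 5: size 2+2+4=8, value 26+14+22=62
- option 1+option 2+option 5: size 2+5+4=11, value 26+9+22=57
Best: 66 pts.

66 pts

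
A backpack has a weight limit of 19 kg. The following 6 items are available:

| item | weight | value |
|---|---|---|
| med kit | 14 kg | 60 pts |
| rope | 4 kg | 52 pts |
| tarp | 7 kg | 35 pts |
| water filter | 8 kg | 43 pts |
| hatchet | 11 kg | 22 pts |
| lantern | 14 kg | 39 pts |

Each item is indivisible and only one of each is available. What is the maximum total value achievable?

Check high-value combinations within 19 kg:
- rope+tarp+water filter: weight 4+7+8=19, value 52+35+43=130
- med kit+rope: weight 14+4=18, value 60+52=112
- rope+water filter: weight 4+8=12, value 52+43=95
- rope+lantern: weight 4+14=18, value 52+39=91
- rope+tarp: weight 4+7=11, value 52+35=87
Best: 130 pts.

130 pts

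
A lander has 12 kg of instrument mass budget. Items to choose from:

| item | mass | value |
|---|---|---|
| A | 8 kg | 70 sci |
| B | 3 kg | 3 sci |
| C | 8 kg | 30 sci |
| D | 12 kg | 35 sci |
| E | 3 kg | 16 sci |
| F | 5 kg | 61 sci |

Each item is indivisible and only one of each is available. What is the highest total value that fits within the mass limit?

Check high-value combinations within 12 kg:
- A+E: mass 8+3=11, value 70+16=86
- B+E+F: mass 3+3+5=11, value 3+16+61=80
- E+F: mass 3+5=8, value 16+61=77
- A+B: mass 8+3=11, value 70+3=73
Best: 86 sci.

86 sci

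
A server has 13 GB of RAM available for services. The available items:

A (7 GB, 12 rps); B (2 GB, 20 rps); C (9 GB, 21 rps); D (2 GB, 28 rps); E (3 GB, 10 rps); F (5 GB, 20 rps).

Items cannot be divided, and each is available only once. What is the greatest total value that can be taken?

78 rps

Check high-value combinations within 13 GB:
- B+D+E+F: memory 2+2+3+5=12, value 20+28+10+20=78
- B+C+D: memory 2+9+2=13, value 20+21+28=69
- B+D+F: memory 2+2+5=9, value 20+28+20=68
- A+B+D: memory 7+2+2=11, value 12+20+28=60
- B+D+E: memory 2+2+3=7, value 20+28+10=58
Best: 78 rps.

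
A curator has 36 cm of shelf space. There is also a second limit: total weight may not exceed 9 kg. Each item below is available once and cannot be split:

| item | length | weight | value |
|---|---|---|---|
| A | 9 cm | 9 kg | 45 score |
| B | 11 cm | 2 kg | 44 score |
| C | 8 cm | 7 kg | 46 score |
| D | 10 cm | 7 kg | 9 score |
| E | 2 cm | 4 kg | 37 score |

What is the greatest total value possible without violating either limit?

90 score

Feasible sets respecting both limits:
- B+C: length 19, weight 9, value 90
- B+E: length 13, weight 6, value 81
- B+D: length 21, weight 9, value 53
- C: length 8, weight 7, value 46
Best: 90 score.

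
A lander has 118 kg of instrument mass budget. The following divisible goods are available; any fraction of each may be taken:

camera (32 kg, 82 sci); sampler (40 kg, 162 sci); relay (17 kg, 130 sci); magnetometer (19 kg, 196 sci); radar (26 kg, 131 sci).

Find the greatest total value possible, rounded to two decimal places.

660.00

Take in order of value per unit:
- magnetometer (196/19 per unit): all 19 → value 196, running total 196.00
- relay (130/17 per unit): all 17 → value 130, running total 326.00
- radar (131/26 per unit): all 26 → value 131, running total 457.00
- sampler (162/40 per unit): all 40 → value 162, running total 619.00
- camera (82/32 per unit): 16 of 32 → value 16×82/32 = 41.0000, running total 660.00
Total 660.00.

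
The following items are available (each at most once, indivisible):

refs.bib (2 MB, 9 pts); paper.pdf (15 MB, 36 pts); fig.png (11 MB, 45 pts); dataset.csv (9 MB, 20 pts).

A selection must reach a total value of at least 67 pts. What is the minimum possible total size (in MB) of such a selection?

Subsets with value ≥ 67, sorted by total size:
- refs.bib+fig.png+dataset.csv: size 22, value 74
- paper.pdf+fig.png: size 26, value 81
Minimum size: 22 MB.

22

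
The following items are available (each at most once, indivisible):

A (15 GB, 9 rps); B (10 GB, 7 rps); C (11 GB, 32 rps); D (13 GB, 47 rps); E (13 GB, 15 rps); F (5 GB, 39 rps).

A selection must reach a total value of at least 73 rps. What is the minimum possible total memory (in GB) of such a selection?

18

Subsets with value ≥ 73, sorted by total memory:
- D+F: memory 18, value 86
- C+D: memory 24, value 79
- B+C+F: memory 26, value 78
Minimum memory: 18 GB.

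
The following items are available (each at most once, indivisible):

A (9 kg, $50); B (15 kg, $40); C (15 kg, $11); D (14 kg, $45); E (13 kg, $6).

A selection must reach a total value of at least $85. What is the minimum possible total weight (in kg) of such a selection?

23

Subsets with value ≥ 85, sorted by total weight:
- A+D: weight 23, value 95
- A+B: weight 24, value 90
- B+D: weight 29, value 85
Minimum weight: 23 kg.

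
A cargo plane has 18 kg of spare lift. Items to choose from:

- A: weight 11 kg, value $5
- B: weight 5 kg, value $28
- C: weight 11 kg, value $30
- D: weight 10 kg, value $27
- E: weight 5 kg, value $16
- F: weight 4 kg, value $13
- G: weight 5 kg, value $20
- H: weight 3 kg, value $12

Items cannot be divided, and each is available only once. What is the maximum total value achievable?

Check high-value combinations within 18 kg:
- B+E+G+H: weight 5+5+5+3=18, value 28+16+20+12=76
- B+F+G+H: weight 5+4+5+3=17, value 28+13+20+12=73
- B+E+F+H: weight 5+5+4+3=17, value 28+16+13+12=69
Best: $76.

$76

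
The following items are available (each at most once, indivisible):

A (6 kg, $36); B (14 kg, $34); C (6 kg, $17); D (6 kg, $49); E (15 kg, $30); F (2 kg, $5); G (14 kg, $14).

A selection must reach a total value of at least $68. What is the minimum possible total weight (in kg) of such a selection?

Subsets with value ≥ 68, sorted by total weight:
- A+D: weight 12, value 85
- A+D+F: weight 14, value 90
Minimum weight: 12 kg.

12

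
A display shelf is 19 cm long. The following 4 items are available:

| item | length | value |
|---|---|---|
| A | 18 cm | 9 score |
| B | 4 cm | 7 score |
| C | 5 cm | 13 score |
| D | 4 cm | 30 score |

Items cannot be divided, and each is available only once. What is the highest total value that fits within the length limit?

50 score

Check high-value combinations within 19 cm:
- B+C+D: length 4+5+4=13, value 7+13+30=50
- C+D: length 5+4=9, value 13+30=43
- B+D: length 4+4=8, value 7+30=37
Best: 50 score.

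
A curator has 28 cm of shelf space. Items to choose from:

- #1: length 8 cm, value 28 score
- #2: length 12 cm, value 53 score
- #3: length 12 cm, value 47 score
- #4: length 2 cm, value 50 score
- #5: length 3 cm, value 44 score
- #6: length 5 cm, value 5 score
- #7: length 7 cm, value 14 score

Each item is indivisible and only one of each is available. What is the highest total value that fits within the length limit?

175 score

Check high-value combinations within 28 cm:
- #1+#2+#4+#5: length 8+12+2+3=25, value 28+53+50+44=175
- #1+#3+#4+#5: length 8+12+2+3=25, value 28+47+50+44=169
- #2+#4+#5+#7: length 12+2+3+7=24, value 53+50+44+14=161
- #3+#4+#5+#7: length 12+2+3+7=24, value 47+50+44+14=155
Best: 175 score.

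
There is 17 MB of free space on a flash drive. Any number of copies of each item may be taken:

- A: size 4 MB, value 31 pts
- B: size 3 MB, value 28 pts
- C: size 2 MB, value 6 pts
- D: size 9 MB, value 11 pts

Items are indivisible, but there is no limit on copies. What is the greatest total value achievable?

146 pts

Best value-per-unit is B at 28/3; filling with it alone gives 5×28 = 140.
Optimal mix: 2×A + 3×B → size 17, value 146.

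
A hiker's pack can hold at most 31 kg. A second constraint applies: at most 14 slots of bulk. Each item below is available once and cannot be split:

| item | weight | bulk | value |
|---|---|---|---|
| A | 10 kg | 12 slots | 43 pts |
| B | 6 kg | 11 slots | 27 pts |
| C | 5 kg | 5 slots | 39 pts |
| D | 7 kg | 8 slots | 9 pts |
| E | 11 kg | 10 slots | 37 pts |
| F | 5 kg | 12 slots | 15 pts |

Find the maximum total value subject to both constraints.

48 pts

Feasible sets respecting both limits:
- C+D: weight 12, bulk 13, value 48
- A: weight 10, bulk 12, value 43
- C: weight 5, bulk 5, value 39
Best: 48 pts.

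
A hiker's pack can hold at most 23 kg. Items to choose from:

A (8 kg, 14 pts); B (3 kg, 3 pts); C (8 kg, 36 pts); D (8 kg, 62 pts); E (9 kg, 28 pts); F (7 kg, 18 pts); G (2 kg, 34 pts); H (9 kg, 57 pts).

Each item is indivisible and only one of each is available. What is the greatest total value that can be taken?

Check high-value combinations within 23 kg:
- B+D+G+H: weight 3+8+2+9=22, value 3+62+34+57=156
- D+G+H: weight 8+2+9=19, value 62+34+57=153
- B+C+D+G: weight 3+8+8+2=21, value 3+36+62+34=135
- C+D+G: weight 8+8+2=18, value 36+62+34=132
- B+C+G+H: weight 3+8+2+9=22, value 3+36+34+57=130
Best: 156 pts.

156 pts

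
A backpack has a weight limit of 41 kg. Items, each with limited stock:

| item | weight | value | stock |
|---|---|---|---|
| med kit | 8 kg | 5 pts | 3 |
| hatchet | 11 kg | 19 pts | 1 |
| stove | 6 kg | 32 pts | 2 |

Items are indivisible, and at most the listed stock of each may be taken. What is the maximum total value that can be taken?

Top feasible selections:
- 2×med kit + 1×hatchet + 2×stove: weight 39, value 93
- 1×med kit + 1×hatchet + 2×stove: weight 31, value 88
Best: 93 pts.

93 pts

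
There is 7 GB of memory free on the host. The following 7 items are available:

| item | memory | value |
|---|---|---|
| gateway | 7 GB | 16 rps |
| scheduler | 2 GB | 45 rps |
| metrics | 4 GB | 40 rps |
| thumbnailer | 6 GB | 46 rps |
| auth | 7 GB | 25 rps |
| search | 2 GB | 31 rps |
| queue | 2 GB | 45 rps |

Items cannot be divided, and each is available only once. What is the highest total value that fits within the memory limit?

Check high-value combinations within 7 GB:
- scheduler+search+queue: memory 2+2+2=6, value 45+31+45=121
- scheduler+queue: memory 2+2=4, value 45+45=90
- scheduler+metrics: memory 2+4=6, value 45+40=85
- metrics+queue: memory 4+2=6, value 40+45=85
- scheduler+search: memory 2+2=4, value 45+31=76
Best: 121 rps.

121 rps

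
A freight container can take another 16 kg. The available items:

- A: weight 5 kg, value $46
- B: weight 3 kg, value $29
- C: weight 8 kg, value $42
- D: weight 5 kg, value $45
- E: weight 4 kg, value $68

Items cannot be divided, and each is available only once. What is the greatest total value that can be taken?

$159

Check high-value combinations within 16 kg:
- A+D+E: weight 5+5+4=14, value 46+45+68=159
- A+B+E: weight 5+3+4=12, value 46+29+68=143
- B+D+E: weight 3+5+4=12, value 29+45+68=142
Best: $159.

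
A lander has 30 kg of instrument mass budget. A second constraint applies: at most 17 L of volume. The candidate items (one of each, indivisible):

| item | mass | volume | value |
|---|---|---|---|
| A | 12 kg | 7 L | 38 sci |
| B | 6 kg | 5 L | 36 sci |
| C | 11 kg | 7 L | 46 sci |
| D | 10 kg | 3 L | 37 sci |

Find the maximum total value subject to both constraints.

Feasible sets respecting both limits:
- B+C+D: mass 27, volume 15, value 119
- A+B+D: mass 28, volume 15, value 111
- A+C: mass 23, volume 14, value 84
Best: 119 sci.

119 sci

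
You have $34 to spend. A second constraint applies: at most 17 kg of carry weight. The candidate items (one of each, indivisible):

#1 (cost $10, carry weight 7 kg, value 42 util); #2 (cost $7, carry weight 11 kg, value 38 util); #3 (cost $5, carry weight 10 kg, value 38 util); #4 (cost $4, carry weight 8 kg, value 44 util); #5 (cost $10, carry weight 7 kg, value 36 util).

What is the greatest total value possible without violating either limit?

Feasible sets respecting both limits:
- #1+#4: cost 14, carry weight 15, value 86
- #1+#3: cost 15, carry weight 17, value 80
- #4+#5: cost 14, carry weight 15, value 80
Best: 86 util.

86 util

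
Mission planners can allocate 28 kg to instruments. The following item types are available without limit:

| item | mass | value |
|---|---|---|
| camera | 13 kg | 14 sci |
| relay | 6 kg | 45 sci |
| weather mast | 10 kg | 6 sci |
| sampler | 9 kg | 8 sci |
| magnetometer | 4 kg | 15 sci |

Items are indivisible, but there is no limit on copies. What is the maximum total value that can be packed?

Best value-per-unit is relay at 45/6; filling with it alone gives 4×45 = 180.
Optimal mix: 4×relay + 1×magnetometer → mass 28, value 195.

195 sci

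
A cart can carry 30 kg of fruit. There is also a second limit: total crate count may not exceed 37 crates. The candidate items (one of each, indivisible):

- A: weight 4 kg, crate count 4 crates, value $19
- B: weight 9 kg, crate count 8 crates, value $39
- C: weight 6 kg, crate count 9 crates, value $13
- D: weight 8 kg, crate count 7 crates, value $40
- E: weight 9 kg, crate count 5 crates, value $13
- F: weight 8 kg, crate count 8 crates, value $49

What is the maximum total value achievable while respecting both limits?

$147

Feasible sets respecting both limits:
- A+B+D+F: weight 29, crate count 27, value 147
- B+D+F: weight 25, crate count 23, value 128
- A+C+D+F: weight 26, crate count 28, value 121
- A+D+E+F: weight 29, crate count 24, value 121
Best: $147.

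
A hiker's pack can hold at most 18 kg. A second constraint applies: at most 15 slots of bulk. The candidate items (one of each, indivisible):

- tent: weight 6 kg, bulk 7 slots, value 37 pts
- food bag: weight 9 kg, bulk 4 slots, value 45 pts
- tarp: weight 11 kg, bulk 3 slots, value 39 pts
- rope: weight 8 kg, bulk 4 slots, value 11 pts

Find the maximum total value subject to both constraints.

82 pts

Feasible sets respecting both limits:
- tent+food bag: weight 15, bulk 11, value 82
- tent+tarp: weight 17, bulk 10, value 76
- food bag+rope: weight 17, bulk 8, value 56
Best: 82 pts.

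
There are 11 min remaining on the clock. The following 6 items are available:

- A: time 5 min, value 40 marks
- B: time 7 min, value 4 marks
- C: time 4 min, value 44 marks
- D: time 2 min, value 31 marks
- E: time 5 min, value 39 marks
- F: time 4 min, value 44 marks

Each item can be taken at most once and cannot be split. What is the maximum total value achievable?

119 marks

Check high-value combinations within 11 min:
- C+D+F: time 4+2+4=10, value 44+31+44=119
- A+C+D: time 5+4+2=11, value 40+44+31=115
- A+D+F: time 5+2+4=11, value 40+31+44=115
- C+D+E: time 4+2+5=11, value 44+31+39=114
Best: 119 marks.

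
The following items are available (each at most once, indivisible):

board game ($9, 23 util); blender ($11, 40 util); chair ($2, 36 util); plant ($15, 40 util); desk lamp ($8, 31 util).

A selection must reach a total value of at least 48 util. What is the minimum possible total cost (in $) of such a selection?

10

Subsets with value ≥ 48, sorted by total cost:
- chair+desk lamp: cost 10, value 67
- board game+chair: cost 11, value 59
- blender+chair: cost 13, value 76
Minimum cost: 10 $.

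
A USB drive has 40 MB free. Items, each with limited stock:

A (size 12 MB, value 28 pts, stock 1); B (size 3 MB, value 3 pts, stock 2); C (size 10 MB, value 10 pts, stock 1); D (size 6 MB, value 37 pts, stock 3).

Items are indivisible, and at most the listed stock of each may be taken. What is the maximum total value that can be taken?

149 pts

Top feasible selections:
- 1×A + 1×C + 3×D: size 40, value 149
- 1×A + 2×B + 3×D: size 36, value 145
- 1×A + 1×B + 3×D: size 33, value 142
- 1×A + 3×D: size 30, value 139
Best: 149 pts.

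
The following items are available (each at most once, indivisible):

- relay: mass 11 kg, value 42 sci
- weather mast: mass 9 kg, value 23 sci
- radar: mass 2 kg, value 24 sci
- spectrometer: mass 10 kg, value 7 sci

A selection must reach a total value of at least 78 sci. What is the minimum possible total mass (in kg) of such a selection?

22

Subsets with value ≥ 78, sorted by total mass:
- relay+weather mast+radar: mass 22, value 89
- relay+weather mast+radar+spectrometer: mass 32, value 96
Minimum mass: 22 kg.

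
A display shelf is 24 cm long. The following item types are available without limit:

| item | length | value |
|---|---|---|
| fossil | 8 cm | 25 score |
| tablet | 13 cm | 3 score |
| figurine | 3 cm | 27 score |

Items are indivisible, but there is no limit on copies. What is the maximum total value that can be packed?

Best value-per-unit is figurine at 27/3, and filling with it alone uses length 8×3=24. No mix of the others beats 8×27 = 216.

216 score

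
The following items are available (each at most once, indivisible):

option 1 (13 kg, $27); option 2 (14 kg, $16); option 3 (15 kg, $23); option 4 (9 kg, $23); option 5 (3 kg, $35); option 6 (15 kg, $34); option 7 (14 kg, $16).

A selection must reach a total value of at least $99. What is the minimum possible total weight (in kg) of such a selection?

39

Subsets with value ≥ 99, sorted by total weight:
- option 1+option 2+option 4+option 5: weight 39, value 101
- option 1+option 4+option 5+option 7: weight 39, value 101
Minimum weight: 39 kg.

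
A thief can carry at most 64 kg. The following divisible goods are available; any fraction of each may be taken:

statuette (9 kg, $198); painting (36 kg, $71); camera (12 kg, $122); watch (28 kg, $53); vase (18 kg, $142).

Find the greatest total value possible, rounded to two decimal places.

511.31

Take in order of value per unit:
- statuette (198/9 per unit): all 9 → value 198, running total 198.00
- camera (122/12 per unit): all 12 → value 122, running total 320.00
- vase (142/18 per unit): all 18 → value 142, running total 462.00
- painting (71/36 per unit): 25 of 36 → value 25×71/36 = 49.3056, running total 511.31
Total 511.31.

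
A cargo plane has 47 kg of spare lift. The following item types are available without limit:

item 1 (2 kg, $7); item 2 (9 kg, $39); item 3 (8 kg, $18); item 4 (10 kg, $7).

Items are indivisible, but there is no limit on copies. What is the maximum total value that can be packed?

$202

Best value-per-unit is item 2 at 39/9; filling with it alone gives 5×39 = 195.
Optimal mix: 1×item 1 + 5×item 2 → weight 47, value 202.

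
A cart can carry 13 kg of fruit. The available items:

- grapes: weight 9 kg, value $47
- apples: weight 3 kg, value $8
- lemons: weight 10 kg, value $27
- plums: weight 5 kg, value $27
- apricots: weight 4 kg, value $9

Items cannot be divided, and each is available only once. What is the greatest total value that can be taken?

$56

Check high-value combinations within 13 kg:
- grapes+apricots: weight 9+4=13, value 47+9=56
- grapes+apples: weight 9+3=12, value 47+8=55
- grapes: weight 9, value 47
- apples+plums+apricots: weight 3+5+4=12, value 8+27+9=44
- plums+apricots: weight 5+4=9, value 27+9=36
Best: $56.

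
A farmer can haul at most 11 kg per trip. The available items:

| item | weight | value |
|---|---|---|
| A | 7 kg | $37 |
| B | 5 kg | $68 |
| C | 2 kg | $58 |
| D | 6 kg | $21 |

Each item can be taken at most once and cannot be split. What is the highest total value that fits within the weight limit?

$126

Check high-value combinations within 11 kg:
- B+C: weight 5+2=7, value 68+58=126
- A+C: weight 7+2=9, value 37+58=95
- B+D: weight 5+6=11, value 68+21=89
- C+D: weight 2+6=8, value 58+21=79
Best: $126.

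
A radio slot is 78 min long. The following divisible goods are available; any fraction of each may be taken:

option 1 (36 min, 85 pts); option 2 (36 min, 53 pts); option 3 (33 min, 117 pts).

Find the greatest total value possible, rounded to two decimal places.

Take in order of value per unit:
- option 3 (117/33 per unit): all 33 → value 117, running total 117.00
- option 1 (85/36 per unit): all 36 → value 85, running total 202.00
- option 2 (53/36 per unit): 9 of 36 → value 9×53/36 = 13.2500, running total 215.25
Total 215.25.

215.25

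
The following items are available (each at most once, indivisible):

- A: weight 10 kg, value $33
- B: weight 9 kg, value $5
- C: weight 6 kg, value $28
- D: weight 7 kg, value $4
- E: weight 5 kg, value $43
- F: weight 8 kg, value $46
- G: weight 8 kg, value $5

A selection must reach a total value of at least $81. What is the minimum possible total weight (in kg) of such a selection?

Subsets with value ≥ 81, sorted by total weight:
- E+F: weight 13, value 89
- C+E+F: weight 19, value 117
- D+E+F: weight 20, value 93
- A+C+E: weight 21, value 104
Minimum weight: 13 kg.

13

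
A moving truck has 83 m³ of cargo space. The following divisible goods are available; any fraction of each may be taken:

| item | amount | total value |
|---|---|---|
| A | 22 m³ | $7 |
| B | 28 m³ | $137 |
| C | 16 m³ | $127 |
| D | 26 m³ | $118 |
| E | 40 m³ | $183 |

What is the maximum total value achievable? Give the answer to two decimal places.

Take in order of value per unit:
- C (127/16 per unit): all 16 → value 127, running total 127.00
- B (137/28 per unit): all 28 → value 137, running total 264.00
- E (183/40 per unit): 39 of 40 → value 39×183/40 = 178.4250, running total 442.43
Total 442.43.

442.43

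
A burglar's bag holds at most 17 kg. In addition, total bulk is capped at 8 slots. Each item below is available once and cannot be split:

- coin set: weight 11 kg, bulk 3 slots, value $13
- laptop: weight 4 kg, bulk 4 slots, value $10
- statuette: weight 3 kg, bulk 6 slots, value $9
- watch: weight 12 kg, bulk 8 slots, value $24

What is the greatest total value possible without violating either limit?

Feasible sets respecting both limits:
- watch: weight 12, bulk 8, value 24
- coin set+laptop: weight 15, bulk 7, value 23
- coin set: weight 11, bulk 3, value 13
Best: $24.

$24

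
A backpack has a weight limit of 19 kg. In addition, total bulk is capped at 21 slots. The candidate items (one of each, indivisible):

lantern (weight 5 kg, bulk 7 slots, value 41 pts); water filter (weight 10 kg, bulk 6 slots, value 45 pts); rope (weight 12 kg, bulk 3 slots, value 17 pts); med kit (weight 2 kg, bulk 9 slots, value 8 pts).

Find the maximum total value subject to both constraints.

86 pts

Feasible sets respecting both limits:
- lantern+water filter: weight 15, bulk 13, value 86
- lantern+rope+med kit: weight 19, bulk 19, value 66
- lantern+rope: weight 17, bulk 10, value 58
Best: 86 pts.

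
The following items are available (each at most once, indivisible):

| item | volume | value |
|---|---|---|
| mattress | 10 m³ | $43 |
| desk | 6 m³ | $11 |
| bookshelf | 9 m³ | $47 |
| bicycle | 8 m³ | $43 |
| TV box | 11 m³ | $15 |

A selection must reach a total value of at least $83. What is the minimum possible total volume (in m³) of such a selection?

Subsets with value ≥ 83, sorted by total volume:
- bookshelf+bicycle: volume 17, value 90
- mattress+bicycle: volume 18, value 86
- mattress+bookshelf: volume 19, value 90
- desk+bookshelf+bicycle: volume 23, value 101
Minimum volume: 17 m³.

17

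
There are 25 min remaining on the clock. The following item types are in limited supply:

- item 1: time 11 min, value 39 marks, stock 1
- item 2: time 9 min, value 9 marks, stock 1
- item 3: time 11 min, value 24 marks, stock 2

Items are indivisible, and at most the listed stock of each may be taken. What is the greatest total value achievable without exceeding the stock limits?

63 marks

Top feasible selections:
- 1×item 1 + 1×item 3: time 22, value 63
- 1×item 1 + 1×item 2: time 20, value 48
Best: 63 marks.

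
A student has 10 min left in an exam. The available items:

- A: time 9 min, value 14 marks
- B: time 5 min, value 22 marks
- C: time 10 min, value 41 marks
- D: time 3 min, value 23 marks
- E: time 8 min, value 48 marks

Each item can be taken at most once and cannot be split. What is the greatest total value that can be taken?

48 marks

This is a 0/1 knapsack; check combinations near the capacity.
- E: time 8, value 48
- B+D: time 5+3=8, value 22+23=45
- C: time 10, value 41
Best: 48 marks.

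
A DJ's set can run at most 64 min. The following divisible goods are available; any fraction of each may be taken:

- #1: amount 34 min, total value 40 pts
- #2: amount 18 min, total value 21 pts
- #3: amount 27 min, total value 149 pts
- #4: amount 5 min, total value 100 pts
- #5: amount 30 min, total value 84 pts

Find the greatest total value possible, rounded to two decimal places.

335.35

Take in order of value per unit:
- #4 (100/5 per unit): all 5 → value 100, running total 100.00
- #3 (149/27 per unit): all 27 → value 149, running total 249.00
- #5 (84/30 per unit): all 30 → value 84, running total 333.00
- #1 (40/34 per unit): 2 of 34 → value 2×40/34 = 2.3529, running total 335.35
Total 335.35.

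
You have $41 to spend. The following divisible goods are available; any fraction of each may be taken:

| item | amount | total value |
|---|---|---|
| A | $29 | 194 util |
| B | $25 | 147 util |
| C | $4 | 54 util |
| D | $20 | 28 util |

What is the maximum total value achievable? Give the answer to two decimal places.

Take in order of value per unit:
- C (54/4 per unit): all 4 → value 54, running total 54.00
- A (194/29 per unit): all 29 → value 194, running total 248.00
- B (147/25 per unit): 8 of 25 → value 8×147/25 = 47.0400, running total 295.04
Total 295.04.

295.04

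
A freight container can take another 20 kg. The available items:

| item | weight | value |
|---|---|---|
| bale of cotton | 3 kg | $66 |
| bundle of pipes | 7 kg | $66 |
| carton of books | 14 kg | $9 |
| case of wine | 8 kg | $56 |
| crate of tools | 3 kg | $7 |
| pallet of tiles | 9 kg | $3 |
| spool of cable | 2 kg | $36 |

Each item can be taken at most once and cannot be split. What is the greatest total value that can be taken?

$224

Check high-value combinations within 20 kg:
- bale of cotton+bundle of pipes+case of wine+spool of cable: weight 3+7+8+2=20, value 66+66+56+36=224
- bale of cotton+bundle of pipes+case of wine: weight 3+7+8=18, value 66+66+56=188
- bale of cotton+bundle of pipes+crate of tools+spool of cable: weight 3+7+3+2=15, value 66+66+7+36=175
Best: $224.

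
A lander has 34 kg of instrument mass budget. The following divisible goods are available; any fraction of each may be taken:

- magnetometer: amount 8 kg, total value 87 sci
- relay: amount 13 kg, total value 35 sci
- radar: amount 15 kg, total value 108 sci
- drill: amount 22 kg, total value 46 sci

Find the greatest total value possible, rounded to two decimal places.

224.62

Take in order of value per unit:
- magnetometer (87/8 per unit): all 8 → value 87, running total 87.00
- radar (108/15 per unit): all 15 → value 108, running total 195.00
- relay (35/13 per unit): 11 of 13 → value 11×35/13 = 29.6154, running total 224.62
Total 224.62.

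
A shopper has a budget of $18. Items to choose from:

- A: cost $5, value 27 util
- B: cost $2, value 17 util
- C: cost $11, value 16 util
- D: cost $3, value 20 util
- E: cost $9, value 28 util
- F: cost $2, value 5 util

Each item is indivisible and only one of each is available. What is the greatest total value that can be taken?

Check high-value combinations within $18:
- A+B+E+F: cost 5+2+9+2=18, value 27+17+28+5=77
- A+D+E: cost 5+3+9=17, value 27+20+28=75
- A+B+E: cost 5+2+9=16, value 27+17+28=72
- B+D+E+F: cost 2+3+9+2=16, value 17+20+28+5=70
Best: 77 util.

77 util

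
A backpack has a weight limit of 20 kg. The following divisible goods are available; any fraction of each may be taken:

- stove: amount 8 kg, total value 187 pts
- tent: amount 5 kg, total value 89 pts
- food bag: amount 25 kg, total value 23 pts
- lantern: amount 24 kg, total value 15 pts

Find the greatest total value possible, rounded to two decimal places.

282.44

Take in order of value per unit:
- stove (187/8 per unit): all 8 → value 187, running total 187.00
- tent (89/5 per unit): all 5 → value 89, running total 276.00
- food bag (23/25 per unit): 7 of 25 → value 7×23/25 = 6.4400, running total 282.44
Total 282.44.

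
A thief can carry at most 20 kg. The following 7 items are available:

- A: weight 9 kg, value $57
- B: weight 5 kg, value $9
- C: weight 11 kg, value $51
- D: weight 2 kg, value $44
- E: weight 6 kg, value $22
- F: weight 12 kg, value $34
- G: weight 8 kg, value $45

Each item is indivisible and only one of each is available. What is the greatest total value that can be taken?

Check high-value combinations within 20 kg:
- A+D+G: weight 9+2+8=19, value 57+44+45=146
- A+D+E: weight 9+2+6=17, value 57+44+22=123
- C+D+E: weight 11+2+6=19, value 51+44+22=117
Best: $146.

$146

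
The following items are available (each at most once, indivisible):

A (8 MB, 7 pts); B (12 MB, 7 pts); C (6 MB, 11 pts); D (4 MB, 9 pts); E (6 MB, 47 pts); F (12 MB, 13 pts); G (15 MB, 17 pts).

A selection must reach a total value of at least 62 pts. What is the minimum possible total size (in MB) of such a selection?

16

Subsets with value ≥ 62, sorted by total size:
- C+D+E: size 16, value 67
- A+D+E: size 18, value 63
- A+C+E: size 20, value 65
Minimum size: 16 MB.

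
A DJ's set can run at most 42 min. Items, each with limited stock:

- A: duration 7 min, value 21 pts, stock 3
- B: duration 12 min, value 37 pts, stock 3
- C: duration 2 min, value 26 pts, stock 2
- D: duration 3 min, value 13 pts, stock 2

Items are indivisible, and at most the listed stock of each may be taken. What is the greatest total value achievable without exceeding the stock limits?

173 pts

Top feasible selections:
- 1×A + 2×B + 2×C + 2×D: duration 41, value 173
- 2×A + 2×B + 2×C: duration 42, value 168
- 3×A + 1×B + 2×C + 1×D: duration 40, value 165
Best: 173 pts.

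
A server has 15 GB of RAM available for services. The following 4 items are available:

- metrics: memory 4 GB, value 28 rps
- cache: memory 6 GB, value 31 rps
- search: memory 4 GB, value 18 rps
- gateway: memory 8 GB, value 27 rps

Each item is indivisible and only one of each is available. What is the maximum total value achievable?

77 rps

Check high-value combinations within 15 GB:
- metrics+cache+search: memory 4+6+4=14, value 28+31+18=77
- metrics+cache: memory 4+6=10, value 28+31=59
- cache+gateway: memory 6+8=14, value 31+27=58
Best: 77 rps.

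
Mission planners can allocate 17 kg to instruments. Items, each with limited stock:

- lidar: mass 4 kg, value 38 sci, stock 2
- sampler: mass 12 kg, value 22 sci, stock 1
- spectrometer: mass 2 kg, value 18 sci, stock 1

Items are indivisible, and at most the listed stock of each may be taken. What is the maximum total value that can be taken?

Top feasible selections:
- 2×lidar + 1×spectrometer: mass 10, value 94
- 2×lidar: mass 8, value 76
- 1×lidar + 1×sampler: mass 16, value 60
Best: 94 sci.

94 sci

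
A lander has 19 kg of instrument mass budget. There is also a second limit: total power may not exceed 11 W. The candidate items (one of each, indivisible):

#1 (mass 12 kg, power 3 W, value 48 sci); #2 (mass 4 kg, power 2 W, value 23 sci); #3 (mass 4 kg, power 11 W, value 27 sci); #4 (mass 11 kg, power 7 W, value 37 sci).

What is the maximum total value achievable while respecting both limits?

71 sci

Feasible sets respecting both limits:
- #1+#2: mass 16, power 5, value 71
- #2+#4: mass 15, power 9, value 60
- #1: mass 12, power 3, value 48
Best: 71 sci.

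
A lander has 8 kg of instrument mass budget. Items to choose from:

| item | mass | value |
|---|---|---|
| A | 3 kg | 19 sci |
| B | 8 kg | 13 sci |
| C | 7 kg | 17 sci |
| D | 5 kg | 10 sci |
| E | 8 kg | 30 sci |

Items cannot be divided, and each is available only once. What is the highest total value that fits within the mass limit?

30 sci

Check high-value combinations within 8 kg:
- E: mass 8, value 30
- A+D: mass 3+5=8, value 19+10=29
- A: mass 3, value 19
- C: mass 7, value 17
Best: 30 sci.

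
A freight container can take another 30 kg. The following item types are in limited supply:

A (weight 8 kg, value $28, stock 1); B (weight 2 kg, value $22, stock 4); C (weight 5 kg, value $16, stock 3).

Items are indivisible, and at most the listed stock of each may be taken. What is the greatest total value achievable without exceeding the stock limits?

Best selections within weight 30 and stock limits:
- 1×A + 4×B + 2×C: weight 26, value 148
- 1×A + 3×B + 3×C: weight 29, value 142
- 4×B + 3×C: weight 23, value 136
- 1×A + 4×B + 1×C: weight 21, value 132
Best: $148.

$148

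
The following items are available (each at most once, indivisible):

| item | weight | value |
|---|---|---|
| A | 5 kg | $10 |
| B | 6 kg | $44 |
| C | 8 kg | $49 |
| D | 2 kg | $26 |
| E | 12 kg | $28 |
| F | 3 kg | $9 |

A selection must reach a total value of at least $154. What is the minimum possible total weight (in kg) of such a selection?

Subsets with value ≥ 154, sorted by total weight:
- B+C+D+E+F: weight 31, value 156
- A+B+C+D+E: weight 33, value 157
- A+B+C+D+E+F: weight 36, value 166
Minimum weight: 31 kg.

31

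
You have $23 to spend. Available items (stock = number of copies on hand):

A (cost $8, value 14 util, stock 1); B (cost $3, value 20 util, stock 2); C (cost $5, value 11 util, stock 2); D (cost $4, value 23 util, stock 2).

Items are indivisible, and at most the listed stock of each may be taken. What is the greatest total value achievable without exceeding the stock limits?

100 util

Top feasible selections:
- 1×A + 2×B + 2×D: cost 22, value 100
- 2×B + 1×C + 2×D: cost 19, value 97
- 1×B + 2×C + 2×D: cost 21, value 88
- 1×A + 2×B + 1×C + 1×D: cost 23, value 88
Best: 100 util.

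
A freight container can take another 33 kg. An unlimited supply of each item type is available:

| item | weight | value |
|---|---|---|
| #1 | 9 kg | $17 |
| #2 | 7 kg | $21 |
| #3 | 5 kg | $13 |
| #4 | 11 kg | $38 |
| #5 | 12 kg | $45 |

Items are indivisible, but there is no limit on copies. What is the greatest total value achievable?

Best value-per-unit is #5 at 45/12; filling with it alone gives 2×45 = 90.
Optimal mix: 3×#4 → weight 33, value 114.

$114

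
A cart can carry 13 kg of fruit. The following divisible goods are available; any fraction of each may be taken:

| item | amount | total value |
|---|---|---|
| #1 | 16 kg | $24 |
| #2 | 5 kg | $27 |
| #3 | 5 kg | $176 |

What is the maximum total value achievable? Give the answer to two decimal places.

207.50

Take in order of value per unit:
- #3 (176/5 per unit): all 5 → value 176, running total 176.00
- #2 (27/5 per unit): all 5 → value 27, running total 203.00
- #1 (24/16 per unit): 3 of 16 → value 3×24/16 = 4.5000, running total 207.50
Total 207.50.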